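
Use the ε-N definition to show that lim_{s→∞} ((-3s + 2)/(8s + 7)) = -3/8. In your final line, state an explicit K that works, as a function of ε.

Let ε > 0 be given. We seek K > 0 such that s > K implies |(-3s + 2)/(8s + 7) + 3/8| < ε.
(-3s + 2)/(8s + 7) + 3/8 = (8(-3s + 2) − (-3)(8s + 7)) / (8(8s + 7)) = 37/(8(8s + 7)).
For s > 0 we have 8s + 7 > 8s, so |(-3s + 2)/(8s + 7) + 3/8| = 37/(8(8s + 7)) < 37/(8·8s) = (37/64)/s.
Thus |(-3s + 2)/(8s + 7) + 3/8| < ε whenever s > (37/64)/ε.
Take K = (37/64)/ε. If s > K then |(-3s + 2)/(8s + 7) + 3/8| < (37/64)/s < ε.

K = (37/64)/ε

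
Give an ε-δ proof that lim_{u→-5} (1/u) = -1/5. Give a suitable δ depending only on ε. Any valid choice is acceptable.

Fix ε > 0. We seek δ > 0 such that 0 < |u + 5| < δ implies |1/u + 1/5| < ε.
|1/u + 1/5| = |-5 − u|/(5·|u|) = |u + 5|/(5|u|).
Require δ ≤ 5/2 so that |u| > 5 − 5/2 = 5/2, hence 5|u| > 25/2.
Then |1/u + 1/5| < |u + 5|/(25/2), which is < ε when |u + 5| < (25/2)ε.
Take δ = min(5/2, (25/2)ε). Then 0 < |u + 5| < δ gives both |u + 5| < 5/2 and |u + 5| < (25/2)ε, so |1/u + 1/5| < ε.

δ = min(5/2, (25/2)ε)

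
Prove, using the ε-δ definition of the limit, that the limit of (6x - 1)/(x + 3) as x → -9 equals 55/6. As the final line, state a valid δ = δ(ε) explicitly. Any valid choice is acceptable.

Fix ε > 0. We want δ > 0 with 0 < |x + 9| < δ ⇒ |(6x - 1)/(x + 3) − (55/6)| < ε.
Combining over a common denominator, (6x - 1)/(x + 3) − (55/6) = [(6x - 1)·(-6) − (-55)·(x + 3)] / [(-6)·(x + 3)] = 19(x + 9) / ((-6)(x + 3)).
So |(6x - 1)/(x + 3) − (55/6)| = 19|x + 9| / (6·|x + 3|).
Restrict δ ≤ 3. Then |x + 9| < 3 gives |x + 3| = |(x + 9) + (-6)| ≥ 6 − 3 = 3.
Hence |(6x - 1)/(x + 3) − (55/6)| < 19|x + 9|/(6·3) = (19/18)|x + 9|, which is < ε once |x + 9| < (18/19)ε.
Take δ = min(3, (18/19)ε). Then 0 < |x + 9| < δ forces both bounds, so |(6x - 1)/(x + 3) − (55/6)| < ε.

δ = min(3, (18/19)ε)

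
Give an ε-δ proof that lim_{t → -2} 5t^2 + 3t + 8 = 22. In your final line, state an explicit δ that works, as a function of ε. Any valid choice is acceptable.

Let ε > 0. We want δ > 0 such that 0 < |t + 2| < δ implies |(5t^2 + 3t + 8) − 22| < ε.
(5t^2 + 3t + 8) − 22 = 5t^2 + 3t - 14 = (t + 2)(5t - 7).
So |(5t^2 + 3t + 8) − 22| = |t + 2|·|5t - 7|.
Require δ ≤ 1. Then |t + 2| < 1 gives |t| < 3, and by the triangle inequality |5t - 7| ≤ 5·3 + 7 = 22.
Hence |(5t^2 + 3t + 8) − 22| ≤ 22|t + 2| < ε provided |t + 2| < ε/22.
Take δ = min(1, ε/22). Then 0 < |t + 2| < δ gives both |t + 2| < 1 and |t + 2| < ε/22, so |(5t^2 + 3t + 8) − 22| < ε.

δ = min(1, ε/22)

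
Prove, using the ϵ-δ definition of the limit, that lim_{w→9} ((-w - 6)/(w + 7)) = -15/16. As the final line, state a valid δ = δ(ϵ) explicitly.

δ = min(8, 128ϵ)

Fix ϵ > 0. We want δ > 0 with 0 < |w − 9| < δ ⇒ |(-w - 6)/(w + 7) + 15/16| < ϵ.
Combining over a common denominator, (-w - 6)/(w + 7) + 15/16 = [(-w - 6)·16 − (-15)·(w + 7)] / [16·(w + 7)] = -1(w − 9) / (16(w + 7)).
So |(-w - 6)/(w + 7) + 15/16| = |w − 9| / (16·|w + 7|).
Require δ ≤ 8, so |w + 7| ≥ |16| − |w − 9| > 16 − 8 = 8.
Hence |(-w - 6)/(w + 7) + 15/16| < |w − 9|/(16·8) = (1/128)|w − 9|, which is < ϵ once |w − 9| < 128ϵ.
Take δ = min(8, 128ϵ). Then 0 < |w − 9| < δ forces both bounds, so |(-w - 6)/(w + 7) + 15/16| < ϵ.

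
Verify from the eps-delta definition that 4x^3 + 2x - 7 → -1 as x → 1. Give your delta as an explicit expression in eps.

Fix eps > 0. We want delta > 0 such that 0 < |x − 1| < delta implies |(4x^3 + 2x - 7) + 1| < eps.
(4x^3 + 2x - 7) + 1 = 4x^3 + 2x - 6 = (x − 1)(4x^2 + 4x + 6).
So |(4x^3 + 2x - 7) + 1| = |x − 1|·|4x^2 + 4x + 6|.
Require delta ≤ 1. Then |x − 1| < 1 gives |x| < 2, and by the triangle inequality |4x^2 + 4x + 6| ≤ 4·2^2 + 4·2 + 6 = 30.
Hence |(4x^3 + 2x - 7) + 1| ≤ 30|x − 1| < eps provided |x − 1| < eps/30.
Choosing delta = min(1, eps/30) ensures both conditions, hence |(4x^3 + 2x - 7) + 1| < eps.

delta = min(1, eps/30)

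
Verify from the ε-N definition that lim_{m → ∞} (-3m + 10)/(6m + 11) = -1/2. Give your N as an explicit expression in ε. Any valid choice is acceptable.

N = (31/12)/ε

Let ε > 0. For m ≥ 1, |(-3m + 10)/(6m + 11) + 1/2| = |93|/(6(6m + 11)) = 93/(6(6m + 11)).
Since 6m + 11 ≥ 6m for m ≥ 1, this is ≤ 93/(6·6m) = (31/12)/m.
So |(-3m + 10)/(6m + 11) + 1/2| < ε whenever m > (31/12)/ε.
Take N = (31/12)/ε. If m > N then |(-3m + 10)/(6m + 11) + 1/2| ≤ (31/12)/m < ε.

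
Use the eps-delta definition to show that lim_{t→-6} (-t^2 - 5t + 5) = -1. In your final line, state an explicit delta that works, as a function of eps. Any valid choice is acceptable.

Fix eps > 0. We want delta > 0 such that 0 < |t + 6| < delta implies |(-t^2 - 5t + 5) + 1| < eps.
(-t^2 - 5t + 5) + 1 = -t^2 - 5t + 6 = (t + 6)(-t + 1).
So |(-t^2 - 5t + 5) + 1| = |t + 6|·|-t + 1|.
Require delta ≤ 2. Then |t + 6| < 2 gives |t| < 8, and by the triangle inequality |-t + 1| ≤ 8 + 1 = 9.
Hence |(-t^2 - 5t + 5) + 1| ≤ 9|t + 6| < eps provided |t + 6| < eps/9.
Choosing delta = min(2, eps/9) ensures both conditions, hence |(-t^2 - 5t + 5) + 1| < eps.

delta = min(2, eps/9)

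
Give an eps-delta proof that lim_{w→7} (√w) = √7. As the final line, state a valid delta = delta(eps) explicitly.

delta = min(7, √7·eps)

Let eps > 0. We want delta > 0 such that 0 < |w − 7| < delta implies |√w − √7| < eps.
Rationalise: √w − √7 = (w − 7)/(√w + √7), so |√w − √7| = |w − 7|/(√w + √7).
Restrict delta ≤ 7 so that |w − 7| < 7 forces w > 0, and then √w + √7 > √7.
Hence |√w − √7| < |w − 7|/√7, which is < eps once |w − 7| < √7·eps.
Take delta = min(7, √7·eps). If 0 < |w − 7| < delta then w > 0 and |√w − √7| < |w − 7|/√7 < eps.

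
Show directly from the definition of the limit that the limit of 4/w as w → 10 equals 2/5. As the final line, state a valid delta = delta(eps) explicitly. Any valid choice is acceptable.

Fix eps > 0. We seek delta > 0 such that 0 < |w − 10| < delta implies |4/w − (2/5)| < eps.
|4/w − (2/5)| = 4·|10 − w|/(10·|w|) = 4|w − 10|/(10|w|).
Require delta ≤ 5 so that |w| > 10 − 5 = 5, hence 10|w| > 50.
Then |4/w − (2/5)| < 4|w − 10|/50, which is < eps when |w − 10| < (25/2)eps.
Take delta = min(5, (25/2)eps). Then 0 < |w − 10| < delta gives both |w − 10| < 5 and |w − 10| < (25/2)eps, so |4/w − (2/5)| < eps.

delta = min(5, (25/2)eps)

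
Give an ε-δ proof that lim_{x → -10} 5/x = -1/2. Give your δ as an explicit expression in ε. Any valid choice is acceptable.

Let ε > 0 be given. We seek δ > 0 such that 0 < |x + 10| < δ implies |5/x + 1/2| < ε.
|5/x + 1/2| = 5·|-10 − x|/(10·|x|) = 5|x + 10|/(10|x|).
Restrict δ ≤ 5. Then |x + 10| < 5 gives |x| > 5, so 10|x| > 50.
Then |5/x + 1/2| < 5|x + 10|/50, which is < ε when |x + 10| < 10ε.
Take δ = min(5, 10ε). Then 0 < |x + 10| < δ gives both |x + 10| < 5 and |x + 10| < 10ε, so |5/x + 1/2| < ε.

δ = min(5, 10ε)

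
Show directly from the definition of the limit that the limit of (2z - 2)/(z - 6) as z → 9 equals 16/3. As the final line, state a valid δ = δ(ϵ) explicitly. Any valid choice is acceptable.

δ = min(3/2, (9/20)ϵ)

Fix ϵ > 0. We want δ > 0 with 0 < |z − 9| < δ ⇒ |(2z - 2)/(z - 6) − (16/3)| < ϵ.
Combining over a common denominator, (2z - 2)/(z - 6) − (16/3) = [(2z - 2)·3 − 16·(z - 6)] / [3·(z - 6)] = -10(z − 9) / (3(z - 6)).
So |(2z - 2)/(z - 6) − (16/3)| = 10|z − 9| / (3·|z − 6|).
Require δ ≤ 3/2, so |z − 6| ≥ |3| − |z − 9| > 3 − 3/2 = 3/2.
Hence |(2z - 2)/(z - 6) − (16/3)| < 10|z − 9|/(3·(3/2)) = (20/9)|z − 9|, which is < ϵ once |z − 9| < (9/20)ϵ.
Take δ = min(3/2, (9/20)ϵ). Then 0 < |z − 9| < δ forces both bounds, so |(2z - 2)/(z - 6) − (16/3)| < ϵ.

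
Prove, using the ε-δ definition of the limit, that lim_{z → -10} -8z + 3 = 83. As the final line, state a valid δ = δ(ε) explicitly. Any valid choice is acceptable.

δ = ε/8

Let ε > 0. We need δ > 0 so that 0 < |z + 10| < δ implies |(-8z + 3) − 83| < ε.
|(-8z + 3) − 83| = |-8z - 80| = 8|z + 10|.
Thus it suffices that |z + 10| < ε/8.
Choosing δ = ε/8 gives |(-8z + 3) − 83| = 8|z + 10| < ε whenever |z + 10| < δ.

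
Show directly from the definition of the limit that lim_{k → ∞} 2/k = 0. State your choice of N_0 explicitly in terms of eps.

N_0 = 2/eps

Let eps > 0. For k ≥ 1, |2/k − 0| = 2/(k) ≤ 2/k.
We need 2/k < eps, i.e. k > 2/eps.
Take N_0 = 2/eps. If k > N_0 then |2/k| ≤ 2/k < eps.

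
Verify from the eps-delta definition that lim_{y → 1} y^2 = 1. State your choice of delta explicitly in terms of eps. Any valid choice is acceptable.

delta = min(1, eps/3)

Suppose eps > 0. We seek delta > 0 with 0 < |y − 1| < delta ⇒ |y^2 − 1| < eps.
Factor: y^2 − 1 = (y − 1)(y + 1), so |y^2 − 1| = |y − 1|·|y + 1|.
Impose delta ≤ 1 so that |y| < 2; then |y + 1| ≤ 3.
Hence |y^2 − 1| ≤ 3|y − 1|, which is < eps once |y − 1| < eps/3.
Take delta = min(1, eps/3). If 0 < |y − 1| < delta then both bounds hold and |y^2 − 1| ≤ 3|y − 1| < 3·(eps/3) = eps.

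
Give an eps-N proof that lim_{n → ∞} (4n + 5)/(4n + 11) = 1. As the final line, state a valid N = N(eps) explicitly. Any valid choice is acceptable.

Let eps > 0. For n ≥ 1, |(4n + 5)/(4n + 11) − 1| = |-24|/(4(4n + 11)) = 24/(4(4n + 11)).
Since 4n + 11 ≥ 4n for n ≥ 1, this is ≤ 24/(4·4n) = (3/2)/n.
So |(4n + 5)/(4n + 11) − 1| < eps whenever n > (3/2)/eps.
Take N = (3/2)/eps. If n > N then |(4n + 5)/(4n + 11) − 1| ≤ (3/2)/n < eps.

N = (3/2)/eps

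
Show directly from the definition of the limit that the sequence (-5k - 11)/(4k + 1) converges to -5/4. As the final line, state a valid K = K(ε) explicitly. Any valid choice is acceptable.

K = (39/16)/ε

Suppose ε > 0. For k ≥ 1, |(-5k - 11)/(4k + 1) + 5/4| = |-39|/(4(4k + 1)) = 39/(4(4k + 1)).
Since 4k + 1 ≥ 4k for k ≥ 1, this is ≤ 39/(4·4k) = (39/16)/k.
So |(-5k - 11)/(4k + 1) + 5/4| < ε whenever k > (39/16)/ε.
Take K = (39/16)/ε. If k > K then |(-5k - 11)/(4k + 1) + 5/4| ≤ (39/16)/k < ε.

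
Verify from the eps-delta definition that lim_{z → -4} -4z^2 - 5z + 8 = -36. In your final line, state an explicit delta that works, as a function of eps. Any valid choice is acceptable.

delta = min(1, eps/31)

Let eps > 0. We want delta > 0 such that 0 < |z + 4| < delta implies |(-4z^2 - 5z + 8) + 36| < eps.
(-4z^2 - 5z + 8) + 36 = -4z^2 - 5z + 44 = (z + 4)(-4z + 11).
So |(-4z^2 - 5z + 8) + 36| = |z + 4|·|-4z + 11|.
Assume first that |z + 4| < 1, so |z| < 5. Then |-4z + 11| ≤ 4·5 + 11 = 31.
Hence |(-4z^2 - 5z + 8) + 36| ≤ 31|z + 4| < eps provided |z + 4| < eps/31.
Choosing delta = min(1, eps/31) ensures both conditions, hence |(-4z^2 - 5z + 8) + 36| < eps.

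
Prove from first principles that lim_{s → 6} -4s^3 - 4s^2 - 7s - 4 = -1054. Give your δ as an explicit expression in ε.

δ = min(2, ε/655)

Let ε > 0 be given. We want δ > 0 such that 0 < |s − 6| < δ implies |(-4s^3 - 4s^2 - 7s - 4) + 1054| < ε.
(-4s^3 - 4s^2 - 7s - 4) + 1054 = -4s^3 - 4s^2 - 7s + 1050 = (s − 6)(-4s^2 - 28s - 175).
So |(-4s^3 - 4s^2 - 7s - 4) + 1054| = |s − 6|·|-4s^2 - 28s - 175|.
Assume first that |s − 6| < 2, so |s| < 8. Then |-4s^2 - 28s - 175| ≤ 4·8^2 + 28·8 + 175 = 655.
Hence |(-4s^3 - 4s^2 - 7s - 4) + 1054| ≤ 655|s − 6| < ε provided |s − 6| < ε/655.
Choosing δ = min(2, ε/655) ensures both conditions, hence |(-4s^3 - 4s^2 - 7s - 4) + 1054| < ε.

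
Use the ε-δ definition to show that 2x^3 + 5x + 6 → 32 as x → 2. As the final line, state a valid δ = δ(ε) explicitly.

Let ε > 0 be given. We want δ > 0 such that 0 < |x − 2| < δ implies |(2x^3 + 5x + 6) − 32| < ε.
(2x^3 + 5x + 6) − 32 = 2x^3 + 5x - 26 = (x − 2)(2x^2 + 4x + 13).
So |(2x^3 + 5x + 6) − 32| = |x − 2|·|2x^2 + 4x + 13|.
Assume first that |x − 2| < 2, so |x| < 4. Then |2x^2 + 4x + 13| ≤ 2·4^2 + 4·4 + 13 = 61.
Hence |(2x^3 + 5x + 6) − 32| ≤ 61|x − 2| < ε provided |x − 2| < ε/61.
Choosing δ = min(2, ε/61) ensures both conditions, hence |(2x^3 + 5x + 6) − 32| < ε.

δ = min(2, ε/61)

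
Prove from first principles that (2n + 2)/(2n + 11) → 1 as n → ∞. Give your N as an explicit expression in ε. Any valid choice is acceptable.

Let ε > 0 be given. For n ≥ 1, |(2n + 2)/(2n + 11) − 1| = |-18|/(2(2n + 11)) = 18/(2(2n + 11)).
Since 2n + 11 ≥ 2n for n ≥ 1, this is ≤ 18/(2·2n) = (9/2)/n.
So |(2n + 2)/(2n + 11) − 1| < ε whenever n > (9/2)/ε.
Take N = (9/2)/ε. If n > N then |(2n + 2)/(2n + 11) − 1| ≤ (9/2)/n < ε.

N = (9/2)/ε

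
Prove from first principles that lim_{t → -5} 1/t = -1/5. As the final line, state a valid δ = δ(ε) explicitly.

δ = min(5/2, (25/2)ε)

Fix ε > 0. We seek δ > 0 such that 0 < |t + 5| < δ implies |1/t + 1/5| < ε.
|1/t + 1/5| = |-5 − t|/(5·|t|) = |t + 5|/(5|t|).
Restrict δ ≤ 5/2. Then |t + 5| < 5/2 gives |t| > 5/2, so 5|t| > 25/2.
Then |1/t + 1/5| < |t + 5|/(25/2), which is < ε when |t + 5| < (25/2)ε.
Take δ = min(5/2, (25/2)ε). Then 0 < |t + 5| < δ gives both |t + 5| < 5/2 and |t + 5| < (25/2)ε, so |1/t + 1/5| < ε.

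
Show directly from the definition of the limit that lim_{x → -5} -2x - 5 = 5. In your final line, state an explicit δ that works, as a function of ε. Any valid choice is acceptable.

δ = ε/2

Suppose ε > 0. We need δ > 0 so that 0 < |x + 5| < δ implies |(-2x - 5) − 5| < ε.
|(-2x - 5) − 5| = |-2x - 10| = 2|x + 5|.
So 2|x + 5| < ε exactly when |x + 5| < ε/2.
Choosing δ = ε/2 gives |(-2x - 5) − 5| = 2|x + 5| < ε whenever |x + 5| < δ.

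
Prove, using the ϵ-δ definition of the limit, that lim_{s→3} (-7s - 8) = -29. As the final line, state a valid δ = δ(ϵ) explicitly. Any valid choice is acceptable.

δ = ϵ/7

Fix ϵ > 0. We need δ > 0 so that 0 < |s − 3| < δ implies |(-7s - 8) + 29| < ϵ.
Since (-7s - 8) + 29 = -7(s − 3), we have |(-7s - 8) + 29| = 7|s − 3|.
So 7|s − 3| < ϵ exactly when |s − 3| < ϵ/7.
Take δ = ϵ/7. If 0 < |s − 3| < δ then |(-7s - 8) + 29| = 7|s − 3| < 7·(ϵ/7) = ϵ.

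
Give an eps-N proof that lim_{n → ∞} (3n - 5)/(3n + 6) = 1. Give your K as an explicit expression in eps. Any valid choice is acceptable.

Fix eps > 0. For n ≥ 1, |(3n - 5)/(3n + 6) − 1| = |-33|/(3(3n + 6)) = 33/(3(3n + 6)).
Since 3n + 6 ≥ 3n for n ≥ 1, this is ≤ 33/(3·3n) = (11/3)/n.
So |(3n - 5)/(3n + 6) − 1| < eps whenever n > (11/3)/eps.
Take K = (11/3)/eps. If n > K then |(3n - 5)/(3n + 6) − 1| ≤ (11/3)/n < eps.

K = (11/3)/eps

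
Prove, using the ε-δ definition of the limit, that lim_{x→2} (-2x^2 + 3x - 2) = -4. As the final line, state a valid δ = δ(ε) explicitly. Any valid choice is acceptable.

Let ε > 0. We want δ > 0 such that 0 < |x − 2| < δ implies |(-2x^2 + 3x - 2) + 4| < ε.
(-2x^2 + 3x - 2) + 4 = -2x^2 + 3x + 2 = (x − 2)(-2x - 1).
So |(-2x^2 + 3x - 2) + 4| = |x − 2|·|-2x - 1|.
Require δ ≤ 2. Then |x − 2| < 2 gives |x| < 4, and by the triangle inequality |-2x - 1| ≤ 2·4 + 1 = 9.
Hence |(-2x^2 + 3x - 2) + 4| ≤ 9|x − 2| < ε provided |x − 2| < ε/9.
Choosing δ = min(2, ε/9) ensures both conditions, hence |(-2x^2 + 3x - 2) + 4| < ε.

δ = min(2, ε/9)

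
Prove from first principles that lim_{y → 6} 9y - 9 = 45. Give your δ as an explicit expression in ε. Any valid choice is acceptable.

δ = ε/9

Suppose ε > 0. We need δ > 0 so that 0 < |y − 6| < δ implies |(9y - 9) − 45| < ε.
Since (9y - 9) − 45 = 9(y − 6), we have |(9y - 9) − 45| = 9|y − 6|.
So 9|y − 6| < ε exactly when |y − 6| < ε/9.
Take δ = ε/9. If 0 < |y − 6| < δ then |(9y - 9) − 45| = 9|y − 6| < 9·(ε/9) = ε.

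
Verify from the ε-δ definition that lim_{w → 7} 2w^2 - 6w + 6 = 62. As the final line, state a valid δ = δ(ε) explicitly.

δ = min(1, ε/24)

Fix ε > 0. We want δ > 0 such that 0 < |w − 7| < δ implies |(2w^2 - 6w + 6) − 62| < ε.
(2w^2 - 6w + 6) − 62 = 2w^2 - 6w - 56 = (w − 7)(2w + 8).
So |(2w^2 - 6w + 6) − 62| = |w − 7|·|2w + 8|.
Require δ ≤ 1. Then |w − 7| < 1 gives |w| < 8, and by the triangle inequality |2w + 8| ≤ 2·8 + 8 = 24.
Hence |(2w^2 - 6w + 6) − 62| ≤ 24|w − 7| < ε provided |w − 7| < ε/24.
Choosing δ = min(1, ε/24) ensures both conditions, hence |(2w^2 - 6w + 6) − 62| < ε.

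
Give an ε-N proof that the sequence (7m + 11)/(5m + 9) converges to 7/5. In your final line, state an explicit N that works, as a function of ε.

Suppose ε > 0. For m ≥ 1, |(7m + 11)/(5m + 9) − (7/5)| = |-8|/(5(5m + 9)) = 8/(5(5m + 9)).
Since 5m + 9 ≥ 5m for m ≥ 1, this is ≤ 8/(5·5m) = (8/25)/m.
So |(7m + 11)/(5m + 9) − (7/5)| < ε whenever m > (8/25)/ε.
Take N = (8/25)/ε. If m > N then |(7m + 11)/(5m + 9) − (7/5)| ≤ (8/25)/m < ε.

N = (8/25)/ε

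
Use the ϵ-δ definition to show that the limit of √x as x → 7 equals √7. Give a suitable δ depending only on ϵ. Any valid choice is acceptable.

Fix ϵ > 0. We want δ > 0 such that 0 < |x − 7| < δ implies |√x − √7| < ϵ.
Multiplying by the conjugate, |√x − √7| = |x − 7|/(√x + √7).
Restrict δ ≤ 7 so that |x − 7| < 7 forces x > 0, and then √x + √7 > √7.
Hence |√x − √7| < |x − 7|/√7, which is < ϵ once |x − 7| < √7·ϵ.
Take δ = min(7, √7·ϵ). If 0 < |x − 7| < δ then x > 0 and |√x − √7| < |x − 7|/√7 < ϵ.

δ = min(7, √7·ϵ)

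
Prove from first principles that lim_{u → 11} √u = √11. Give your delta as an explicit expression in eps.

delta = min(11, √11·eps)

Let eps > 0 be given. We want delta > 0 such that 0 < |u − 11| < delta implies |√u − √11| < eps.
Multiplying by the conjugate, |√u − √11| = |u − 11|/(√u + √11).
Restrict delta ≤ 11 so that |u − 11| < 11 forces u > 0, and then √u + √11 > √11.
Hence |√u − √11| < |u − 11|/√11, which is < eps once |u − 11| < √11·eps.
Take delta = min(11, √11·eps). If 0 < |u − 11| < delta then u > 0 and |√u − √11| < |u − 11|/√11 < eps.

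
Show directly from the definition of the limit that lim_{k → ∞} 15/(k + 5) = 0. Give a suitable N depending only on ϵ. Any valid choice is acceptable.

Fix ϵ > 0. For k ≥ 1, |15/(k + 5) − 0| = 15/(k + 5) ≤ 15/k.
We need 15/k < ϵ, i.e. k > 15/ϵ.
Take N = 15/ϵ. If k > N then |15/(k + 5)| ≤ 15/k < ϵ.

N = 15/ϵ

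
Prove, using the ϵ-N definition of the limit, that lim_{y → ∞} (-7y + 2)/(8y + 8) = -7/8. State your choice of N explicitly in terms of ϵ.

Suppose ϵ > 0. We seek N > 0 such that y > N implies |(-7y + 2)/(8y + 8) + 7/8| < ϵ.
(-7y + 2)/(8y + 8) + 7/8 = (8(-7y + 2) − (-7)(8y + 8)) / (8(8y + 8)) = 72/(8(8y + 8)).
For y > 0 we have 8y + 8 > 8y, so |(-7y + 2)/(8y + 8) + 7/8| = 72/(8(8y + 8)) < 72/(8·8y) = (9/8)/y.
Thus |(-7y + 2)/(8y + 8) + 7/8| < ϵ whenever y > (9/8)/ϵ.
Take N = (9/8)/ϵ. If y > N then |(-7y + 2)/(8y + 8) + 7/8| < (9/8)/y < ϵ.

N = (9/8)/ϵ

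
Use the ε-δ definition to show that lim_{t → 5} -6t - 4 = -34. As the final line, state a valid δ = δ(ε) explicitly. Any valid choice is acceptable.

Fix ε > 0. We need δ > 0 so that 0 < |t − 5| < δ implies |(-6t - 4) + 34| < ε.
Since (-6t - 4) + 34 = -6(t − 5), we have |(-6t - 4) + 34| = 6|t − 5|.
Thus it suffices that |t − 5| < ε/6.
Choosing δ = ε/6 gives |(-6t - 4) + 34| = 6|t − 5| < ε whenever |t − 5| < δ.

δ = ε/6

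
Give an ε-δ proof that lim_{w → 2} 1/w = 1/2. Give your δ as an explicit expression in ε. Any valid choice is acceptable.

Suppose ε > 0. We seek δ > 0 such that 0 < |w − 2| < δ implies |1/w − (1/2)| < ε.
|1/w − (1/2)| = |2 − w|/(2·|w|) = |w − 2|/(2|w|).
Restrict δ ≤ 1. Then |w − 2| < 1 gives |w| > 1, so 2|w| > 2.
Then |1/w − (1/2)| < |w − 2|/2, which is < ε when |w − 2| < 2ε.
Take δ = min(1, 2ε). Then 0 < |w − 2| < δ gives both |w − 2| < 1 and |w − 2| < 2ε, so |1/w − (1/2)| < ε.

δ = min(1, 2ε)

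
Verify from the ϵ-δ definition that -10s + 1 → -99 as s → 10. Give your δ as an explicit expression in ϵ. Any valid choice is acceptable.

Let ϵ > 0 be given. We need δ > 0 so that 0 < |s − 10| < δ implies |(-10s + 1) + 99| < ϵ.
Since (-10s + 1) + 99 = -10(s − 10), we have |(-10s + 1) + 99| = 10|s − 10|.
Thus it suffices that |s − 10| < ϵ/10.
Take δ = ϵ/10. If 0 < |s − 10| < δ then |(-10s + 1) + 99| = 10|s − 10| < 10·(ϵ/10) = ϵ.

δ = ϵ/10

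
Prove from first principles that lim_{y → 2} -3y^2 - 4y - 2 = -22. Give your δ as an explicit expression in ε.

Let ε > 0 be given. We want δ > 0 such that 0 < |y − 2| < δ implies |(-3y^2 - 4y - 2) + 22| < ε.
(-3y^2 - 4y - 2) + 22 = -3y^2 - 4y + 20 = (y − 2)(-3y - 10).
So |(-3y^2 - 4y - 2) + 22| = |y − 2|·|-3y - 10|.
Assume first that |y − 2| < 1, so |y| < 3. Then |-3y - 10| ≤ 3·3 + 10 = 19.
Hence |(-3y^2 - 4y - 2) + 22| ≤ 19|y − 2| < ε provided |y − 2| < ε/19.
Choosing δ = min(1, ε/19) ensures both conditions, hence |(-3y^2 - 4y - 2) + 22| < ε.

δ = min(1, ε/19)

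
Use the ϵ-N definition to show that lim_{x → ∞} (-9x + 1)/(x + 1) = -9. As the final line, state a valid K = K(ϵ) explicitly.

Suppose ϵ > 0. We seek K > 0 such that x > K implies |(-9x + 1)/(x + 1) + 9| < ϵ.
(-9x + 1)/(x + 1) + 9 = ((-9x + 1) − (-9)(x + 1)) / ((x + 1)) = 10/((x + 1)).
For x > 0 we have x + 1 > x, so |(-9x + 1)/(x + 1) + 9| = 10/((x + 1)) < 10/(x) = 10/x.
Thus |(-9x + 1)/(x + 1) + 9| < ϵ whenever x > 10/ϵ.
Take K = 10/ϵ. If x > K then |(-9x + 1)/(x + 1) + 9| < 10/x < ϵ.

K = 10/ϵ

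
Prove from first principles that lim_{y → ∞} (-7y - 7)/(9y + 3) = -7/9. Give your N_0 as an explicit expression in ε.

N_0 = (14/27)/ε

Fix ε > 0. We seek N_0 > 0 such that y > N_0 implies |(-7y - 7)/(9y + 3) + 7/9| < ε.
(-7y - 7)/(9y + 3) + 7/9 = (9(-7y - 7) − (-7)(9y + 3)) / (9(9y + 3)) = -42/(9(9y + 3)).
For y > 0 we have 9y + 3 > 9y, so |(-7y - 7)/(9y + 3) + 7/9| = 42/(9(9y + 3)) < 42/(9·9y) = (14/27)/y.
Thus |(-7y - 7)/(9y + 3) + 7/9| < ε whenever y > (14/27)/ε.
Take N_0 = (14/27)/ε. If y > N_0 then |(-7y - 7)/(9y + 3) + 7/9| < (14/27)/y < ε.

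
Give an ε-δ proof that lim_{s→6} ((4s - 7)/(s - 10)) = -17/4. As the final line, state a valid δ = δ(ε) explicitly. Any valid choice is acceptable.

Suppose ε > 0. We want δ > 0 with 0 < |s − 6| < δ ⇒ |(4s - 7)/(s - 10) + 17/4| < ε.
Combining over a common denominator, (4s - 7)/(s - 10) + 17/4 = [(4s - 7)·(-4) − 17·(s - 10)] / [(-4)·(s - 10)] = -33(s − 6) / ((-4)(s - 10)).
So |(4s - 7)/(s - 10) + 17/4| = 33|s − 6| / (4·|s − 10|).
Restrict δ ≤ 2. Then |s − 6| < 2 gives |s − 10| = |(s − 6) + (-4)| ≥ 4 − 2 = 2.
Hence |(4s - 7)/(s - 10) + 17/4| < 33|s − 6|/(4·2) = (33/8)|s − 6|, which is < ε once |s − 6| < (8/33)ε.
Take δ = min(2, (8/33)ε). Then 0 < |s − 6| < δ forces both bounds, so |(4s - 7)/(s - 10) + 17/4| < ε.

δ = min(2, (8/33)ε)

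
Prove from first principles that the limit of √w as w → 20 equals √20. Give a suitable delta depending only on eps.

Suppose eps > 0. We want delta > 0 such that 0 < |w − 20| < delta implies |√w − √20| < eps.
Rationalise: √w − √20 = (w − 20)/(√w + √20), so |√w − √20| = |w − 20|/(√w + √20).
Restrict delta ≤ 20 so that |w − 20| < 20 forces w > 0, and then √w + √20 > √20.
Hence |√w − √20| < |w − 20|/√20, which is < eps once |w − 20| < √20·eps.
Take delta = min(20, √20·eps). If 0 < |w − 20| < delta then w > 0 and |√w − √20| < |w − 20|/√20 < eps.

delta = min(20, √20·eps)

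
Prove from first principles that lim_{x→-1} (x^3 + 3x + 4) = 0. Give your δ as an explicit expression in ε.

δ = min(1, ε/10)

Suppose ε > 0. We want δ > 0 such that 0 < |x + 1| < δ implies |(x^3 + 3x + 4)| < ε.
(x^3 + 3x + 4) = x^3 + 3x + 4 = (x + 1)(x^2 - x + 4).
So |(x^3 + 3x + 4)| = |x + 1|·|x^2 - x + 4|.
Require δ ≤ 1. Then |x + 1| < 1 gives |x| < 2, and by the triangle inequality |x^2 - x + 4| ≤ 2^2 + 2 + 4 = 10.
Hence |(x^3 + 3x + 4)| ≤ 10|x + 1| < ε provided |x + 1| < ε/10.
Choosing δ = min(1, ε/10) ensures both conditions, hence |(x^3 + 3x + 4)| < ε.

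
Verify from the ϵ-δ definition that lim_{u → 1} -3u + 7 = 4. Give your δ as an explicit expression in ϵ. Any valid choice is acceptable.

δ = ϵ/3

Fix ϵ > 0. We need δ > 0 so that 0 < |u − 1| < δ implies |(-3u + 7) − 4| < ϵ.
Since (-3u + 7) − 4 = -3(u − 1), we have |(-3u + 7) − 4| = 3|u − 1|.
So 3|u − 1| < ϵ exactly when |u − 1| < ϵ/3.
Take δ = ϵ/3. If 0 < |u − 1| < δ then |(-3u + 7) − 4| = 3|u − 1| < 3·(ϵ/3) = ϵ.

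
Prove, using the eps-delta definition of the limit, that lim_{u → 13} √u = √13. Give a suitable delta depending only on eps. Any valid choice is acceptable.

Let eps > 0 be given. We want delta > 0 such that 0 < |u − 13| < delta implies |√u − √13| < eps.
Multiplying by the conjugate, |√u − √13| = |u − 13|/(√u + √13).
Restrict delta ≤ 13 so that |u − 13| < 13 forces u > 0, and then √u + √13 > √13.
Hence |√u − √13| < |u − 13|/√13, which is < eps once |u − 13| < √13·eps.
Take delta = min(13, √13·eps). If 0 < |u − 13| < delta then u > 0 and |√u − √13| < |u − 13|/√13 < eps.

delta = min(13, √13·eps)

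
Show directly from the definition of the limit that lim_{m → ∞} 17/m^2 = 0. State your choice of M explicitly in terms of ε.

Let ε > 0 be given. For m ≥ 1, |17/m^2 − 0| = 17/m^2.
17/m^2 < ε ⇔ m^2 > 17/ε ⇔ m > (17/ε)^{1/2}.
Take M = (17/ε)^{1/2}. Then m > M implies 17/m^2 < ε.

M = (17/ε)^{1/2}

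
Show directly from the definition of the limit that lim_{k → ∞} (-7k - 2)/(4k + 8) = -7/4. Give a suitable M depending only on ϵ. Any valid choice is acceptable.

Fix ϵ > 0. For k ≥ 1, |(-7k - 2)/(4k + 8) + 7/4| = |48|/(4(4k + 8)) = 48/(4(4k + 8)).
Since 4k + 8 ≥ 4k for k ≥ 1, this is ≤ 48/(4·4k) = 3/k.
So |(-7k - 2)/(4k + 8) + 7/4| < ϵ whenever k > 3/ϵ.
Take M = 3/ϵ. If k > M then |(-7k - 2)/(4k + 8) + 7/4| ≤ 3/k < ϵ.

M = 3/ϵ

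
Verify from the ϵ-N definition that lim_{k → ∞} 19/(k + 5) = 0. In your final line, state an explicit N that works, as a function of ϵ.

Fix ϵ > 0. For k ≥ 1, |19/(k + 5) − 0| = 19/(k + 5) ≤ 19/k.
We need 19/k < ϵ, i.e. k > 19/ϵ.
Take N = 19/ϵ. If k > N then |19/(k + 5)| ≤ 19/k < ϵ.

N = 19/ϵ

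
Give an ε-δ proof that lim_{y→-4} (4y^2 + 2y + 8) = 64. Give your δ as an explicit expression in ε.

Fix ε > 0. We want δ > 0 such that 0 < |y + 4| < δ implies |(4y^2 + 2y + 8) − 64| < ε.
(4y^2 + 2y + 8) − 64 = 4y^2 + 2y - 56 = (y + 4)(4y - 14).
So |(4y^2 + 2y + 8) − 64| = |y + 4|·|4y - 14|.
Require δ ≤ 1. Then |y + 4| < 1 gives |y| < 5, and by the triangle inequality |4y - 14| ≤ 4·5 + 14 = 34.
Hence |(4y^2 + 2y + 8) − 64| ≤ 34|y + 4| < ε provided |y + 4| < ε/34.
Choosing δ = min(1, ε/34) ensures both conditions, hence |(4y^2 + 2y + 8) − 64| < ε.

δ = min(1, ε/34)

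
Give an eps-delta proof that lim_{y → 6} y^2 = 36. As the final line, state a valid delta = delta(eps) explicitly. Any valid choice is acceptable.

Suppose eps > 0. We seek delta > 0 with 0 < |y − 6| < delta ⇒ |y^2 − 36| < eps.
Factor: y^2 − 36 = (y − 6)(y + 6), so |y^2 − 36| = |y − 6|·|y + 6|.
Impose delta ≤ 1 so that |y| < 7; then |y + 6| ≤ 13.
Hence |y^2 − 36| ≤ 13|y − 6|, which is < eps once |y − 6| < eps/13.
Take delta = min(1, eps/13). If 0 < |y − 6| < delta then both bounds hold and |y^2 − 36| ≤ 13|y − 6| < 13·(eps/13) = eps.

delta = min(1, eps/13)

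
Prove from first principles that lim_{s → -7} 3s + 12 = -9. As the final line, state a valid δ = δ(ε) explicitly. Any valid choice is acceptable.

δ = ε/3

Suppose ε > 0. We need δ > 0 so that 0 < |s + 7| < δ implies |(3s + 12) + 9| < ε.
Since (3s + 12) + 9 = 3(s + 7), we have |(3s + 12) + 9| = 3|s + 7|.
So 3|s + 7| < ε exactly when |s + 7| < ε/3.
Choosing δ = ε/3 gives |(3s + 12) + 9| = 3|s + 7| < ε whenever |s + 7| < δ.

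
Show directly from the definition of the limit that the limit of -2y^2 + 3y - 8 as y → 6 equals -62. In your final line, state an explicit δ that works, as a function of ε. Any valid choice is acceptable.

Let ε > 0. We want δ > 0 such that 0 < |y − 6| < δ implies |(-2y^2 + 3y - 8) + 62| < ε.
(-2y^2 + 3y - 8) + 62 = -2y^2 + 3y + 54 = (y − 6)(-2y - 9).
So |(-2y^2 + 3y - 8) + 62| = |y − 6|·|-2y - 9|.
Require δ ≤ 1. Then |y − 6| < 1 gives |y| < 7, and by the triangle inequality |-2y - 9| ≤ 2·7 + 9 = 23.
Hence |(-2y^2 + 3y - 8) + 62| ≤ 23|y − 6| < ε provided |y − 6| < ε/23.
Take δ = min(1, ε/23). Then 0 < |y − 6| < δ gives both |y − 6| < 1 and |y − 6| < ε/23, so |(-2y^2 + 3y - 8) + 62| < ε.

δ = min(1, ε/23)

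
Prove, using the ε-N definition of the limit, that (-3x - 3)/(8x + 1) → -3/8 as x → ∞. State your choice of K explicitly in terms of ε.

Fix ε > 0. We seek K > 0 such that x > K implies |(-3x - 3)/(8x + 1) + 3/8| < ε.
(-3x - 3)/(8x + 1) + 3/8 = (8(-3x - 3) − (-3)(8x + 1)) / (8(8x + 1)) = -21/(8(8x + 1)).
For x > 0 we have 8x + 1 > 8x, so |(-3x - 3)/(8x + 1) + 3/8| = 21/(8(8x + 1)) < 21/(8·8x) = (21/64)/x.
Thus |(-3x - 3)/(8x + 1) + 3/8| < ε whenever x > (21/64)/ε.
Take K = (21/64)/ε. If x > K then |(-3x - 3)/(8x + 1) + 3/8| < (21/64)/x < ε.

K = (21/64)/ε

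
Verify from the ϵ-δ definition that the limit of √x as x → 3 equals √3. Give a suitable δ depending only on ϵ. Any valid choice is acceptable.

Let ϵ > 0. We want δ > 0 such that 0 < |x − 3| < δ implies |√x − √3| < ϵ.
Rationalise: √x − √3 = (x − 3)/(√x + √3), so |√x − √3| = |x − 3|/(√x + √3).
Restrict δ ≤ 3 so that |x − 3| < 3 forces x > 0, and then √x + √3 > √3.
Hence |√x − √3| < |x − 3|/√3, which is < ϵ once |x − 3| < √3·ϵ.
Take δ = min(3, √3·ϵ). If 0 < |x − 3| < δ then x > 0 and |√x − √3| < |x − 3|/√3 < ϵ.

δ = min(3, √3·ϵ)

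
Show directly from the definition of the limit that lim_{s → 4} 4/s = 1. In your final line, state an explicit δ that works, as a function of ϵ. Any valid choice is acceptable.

Let ϵ > 0 be given. We seek δ > 0 such that 0 < |s − 4| < δ implies |4/s − 1| < ϵ.
|4/s − 1| = 4·|4 − s|/(4·|s|) = 4|s − 4|/(4|s|).
Require δ ≤ 2 so that |s| > 4 − 2 = 2, hence 4|s| > 8.
Then |4/s − 1| < 4|s − 4|/8, which is < ϵ when |s − 4| < 2ϵ.
Take δ = min(2, 2ϵ). Then 0 < |s − 4| < δ gives both |s − 4| < 2 and |s − 4| < 2ϵ, so |4/s − 1| < ϵ.

δ = min(2, 2ϵ)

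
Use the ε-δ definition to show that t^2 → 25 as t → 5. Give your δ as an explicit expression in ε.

Fix ε > 0. We seek δ > 0 with 0 < |t − 5| < δ ⇒ |t^2 − 25| < ε.
Factor: t^2 − 25 = (t − 5)(t + 5), so |t^2 − 25| = |t − 5|·|t + 5|.
Restrict δ ≤ 1. Then |t − 5| < 1 gives |t| < 6, so by the triangle inequality |t + 5| ≤ 6 + 5 = 11.
Hence |t^2 − 25| ≤ 11|t − 5|, which is < ε once |t − 5| < ε/11.
Take δ = min(1, ε/11). If 0 < |t − 5| < δ then both bounds hold and |t^2 − 25| ≤ 11|t − 5| < 11·(ε/11) = ε.

δ = min(1, ε/11)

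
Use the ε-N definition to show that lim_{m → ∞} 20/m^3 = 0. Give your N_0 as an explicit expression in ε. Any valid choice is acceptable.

Suppose ε > 0. For m ≥ 1, |20/m^3 − 0| = 20/m^3.
20/m^3 < ε ⇔ m^3 > 20/ε ⇔ m > (20/ε)^{1/3}.
Take N_0 = (20/ε)^{1/3}. Then m > N_0 implies 20/m^3 < ε.

N_0 = (20/ε)^{1/3}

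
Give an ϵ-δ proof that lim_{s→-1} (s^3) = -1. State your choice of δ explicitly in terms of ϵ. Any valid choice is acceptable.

δ = min(1, ϵ/7)

Suppose ϵ > 0. We seek δ > 0 with 0 < |s + 1| < δ ⇒ |s^3 + 1| < ϵ.
Factor: s^3 + 1 = (s + 1)(s^2 - s + 1), so |s^3 + 1| = |s + 1|·|s^2 - s + 1|.
Restrict δ ≤ 1. Then |s + 1| < 1 gives |s| < 2, so by the triangle inequality |s^2 - s + 1| ≤ 2^2 + 2 + 1 = 7.
Hence |s^3 + 1| ≤ 7|s + 1|, which is < ϵ once |s + 1| < ϵ/7.
Take δ = min(1, ϵ/7). If 0 < |s + 1| < δ then both bounds hold and |s^3 + 1| ≤ 7|s + 1| < 7·(ϵ/7) = ϵ.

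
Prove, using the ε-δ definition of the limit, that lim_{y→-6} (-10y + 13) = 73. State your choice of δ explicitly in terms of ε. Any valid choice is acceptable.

Fix ε > 0. We need δ > 0 so that 0 < |y + 6| < δ implies |(-10y + 13) − 73| < ε.
|(-10y + 13) − 73| = |-10y - 60| = 10|y + 6|.
So 10|y + 6| < ε exactly when |y + 6| < ε/10.
Choosing δ = ε/10 gives |(-10y + 13) − 73| = 10|y + 6| < ε whenever |y + 6| < δ.

δ = ε/10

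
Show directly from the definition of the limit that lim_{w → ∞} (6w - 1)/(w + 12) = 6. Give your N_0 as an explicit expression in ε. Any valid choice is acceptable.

Let ε > 0. We seek N_0 > 0 such that w > N_0 implies |(6w - 1)/(w + 12) − 6| < ε.
(6w - 1)/(w + 12) − 6 = ((6w - 1) − 6(w + 12)) / ((w + 12)) = -73/((w + 12)).
For w > 0 we have w + 12 > w, so |(6w - 1)/(w + 12) − 6| = 73/((w + 12)) < 73/(w) = 73/w.
Thus |(6w - 1)/(w + 12) − 6| < ε whenever w > 73/ε.
Take N_0 = 73/ε. If w > N_0 then |(6w - 1)/(w + 12) − 6| < 73/w < ε.

N_0 = 73/ε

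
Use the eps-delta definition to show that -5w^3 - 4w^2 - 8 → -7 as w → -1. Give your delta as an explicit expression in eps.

delta = min(1, eps/23)

Fix eps > 0. We want delta > 0 such that 0 < |w + 1| < delta implies |(-5w^3 - 4w^2 - 8) + 7| < eps.
(-5w^3 - 4w^2 - 8) + 7 = -5w^3 - 4w^2 - 1 = (w + 1)(-5w^2 + w - 1).
So |(-5w^3 - 4w^2 - 8) + 7| = |w + 1|·|-5w^2 + w - 1|.
Require delta ≤ 1. Then |w + 1| < 1 gives |w| < 2, and by the triangle inequality |-5w^2 + w - 1| ≤ 5·2^2 + 2 + 1 = 23.
Hence |(-5w^3 - 4w^2 - 8) + 7| ≤ 23|w + 1| < eps provided |w + 1| < eps/23.
Take delta = min(1, eps/23). Then 0 < |w + 1| < delta gives both |w + 1| < 1 and |w + 1| < eps/23, so |(-5w^3 - 4w^2 - 8) + 7| < eps.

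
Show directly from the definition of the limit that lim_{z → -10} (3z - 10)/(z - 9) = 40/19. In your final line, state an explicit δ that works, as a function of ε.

δ = min(19/2, (361/34)ε)

Suppose ε > 0. We want δ > 0 with 0 < |z + 10| < δ ⇒ |(3z - 10)/(z - 9) − (40/19)| < ε.
Combining over a common denominator, (3z - 10)/(z - 9) − (40/19) = [(3z - 10)·(-19) − (-40)·(z - 9)] / [(-19)·(z - 9)] = -17(z + 10) / ((-19)(z - 9)).
So |(3z - 10)/(z - 9) − (40/19)| = 17|z + 10| / (19·|z − 9|).
Restrict δ ≤ 19/2. Then |z + 10| < 19/2 gives |z − 9| = |(z + 10) + (-19)| ≥ 19 − 19/2 = 19/2.
Hence |(3z - 10)/(z - 9) − (40/19)| < 17|z + 10|/(19·(19/2)) = (34/361)|z + 10|, which is < ε once |z + 10| < (361/34)ε.
Take δ = min(19/2, (361/34)ε). Then 0 < |z + 10| < δ forces both bounds, so |(3z - 10)/(z - 9) − (40/19)| < ε.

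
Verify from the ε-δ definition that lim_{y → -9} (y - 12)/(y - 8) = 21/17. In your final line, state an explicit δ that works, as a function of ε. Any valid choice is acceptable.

δ = min(17/2, (289/8)ε)

Fix ε > 0. We want δ > 0 with 0 < |y + 9| < δ ⇒ |(y - 12)/(y - 8) − (21/17)| < ε.
Combining over a common denominator, (y - 12)/(y - 8) − (21/17) = [(y - 12)·(-17) − (-21)·(y - 8)] / [(-17)·(y - 8)] = 4(y + 9) / ((-17)(y - 8)).
So |(y - 12)/(y - 8) − (21/17)| = 4|y + 9| / (17·|y − 8|).
Require δ ≤ 17/2, so |y − 8| ≥ |-17| − |y + 9| > 17 − 17/2 = 17/2.
Hence |(y - 12)/(y - 8) − (21/17)| < 4|y + 9|/(17·(17/2)) = (8/289)|y + 9|, which is < ε once |y + 9| < (289/8)ε.
Take δ = min(17/2, (289/8)ε). Then 0 < |y + 9| < δ forces both bounds, so |(y - 12)/(y - 8) − (21/17)| < ε.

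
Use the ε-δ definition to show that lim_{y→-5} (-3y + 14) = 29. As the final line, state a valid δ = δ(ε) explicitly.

Let ε > 0. We need δ > 0 so that 0 < |y + 5| < δ implies |(-3y + 14) − 29| < ε.
|(-3y + 14) − 29| = |-3y - 15| = 3|y + 5|.
Thus it suffices that |y + 5| < ε/3.
Take δ = ε/3. If 0 < |y + 5| < δ then |(-3y + 14) − 29| = 3|y + 5| < 3·(ε/3) = ε.

δ = ε/3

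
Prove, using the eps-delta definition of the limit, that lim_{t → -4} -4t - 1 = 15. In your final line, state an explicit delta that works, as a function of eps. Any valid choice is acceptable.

delta = eps/4

Let eps > 0 be given. We need delta > 0 so that 0 < |t + 4| < delta implies |(-4t - 1) − 15| < eps.
Since (-4t - 1) − 15 = -4(t + 4), we have |(-4t - 1) − 15| = 4|t + 4|.
Thus it suffices that |t + 4| < eps/4.
Choosing delta = eps/4 gives |(-4t - 1) − 15| = 4|t + 4| < eps whenever |t + 4| < delta.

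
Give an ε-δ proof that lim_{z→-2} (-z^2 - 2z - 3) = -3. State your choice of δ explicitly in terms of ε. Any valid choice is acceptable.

δ = min(1, ε/3)

Let ε > 0. We want δ > 0 such that 0 < |z + 2| < δ implies |(-z^2 - 2z - 3) + 3| < ε.
(-z^2 - 2z - 3) + 3 = -z^2 - 2z = (z + 2)(-z).
So |(-z^2 - 2z - 3) + 3| = |z + 2|·|-z|.
Require δ ≤ 1. Then |z + 2| < 1 gives |z| < 3, and by the triangle inequality |-z| ≤ 3 = 3.
Hence |(-z^2 - 2z - 3) + 3| ≤ 3|z + 2| < ε provided |z + 2| < ε/3.
Choosing δ = min(1, ε/3) ensures both conditions, hence |(-z^2 - 2z - 3) + 3| < ε.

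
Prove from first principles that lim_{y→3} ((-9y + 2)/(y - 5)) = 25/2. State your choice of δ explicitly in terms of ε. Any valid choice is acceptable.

δ = min(1, (2/43)ε)

Let ε > 0. We want δ > 0 with 0 < |y − 3| < δ ⇒ |(-9y + 2)/(y - 5) − (25/2)| < ε.
Combining over a common denominator, (-9y + 2)/(y - 5) − (25/2) = [(-9y + 2)·(-2) − (-25)·(y - 5)] / [(-2)·(y - 5)] = 43(y − 3) / ((-2)(y - 5)).
So |(-9y + 2)/(y - 5) − (25/2)| = 43|y − 3| / (2·|y − 5|).
Require δ ≤ 1, so |y − 5| ≥ |-2| − |y − 3| > 2 − 1 = 1.
Hence |(-9y + 2)/(y - 5) − (25/2)| < 43|y − 3|/(2·1) = (43/2)|y − 3|, which is < ε once |y − 3| < (2/43)ε.
Take δ = min(1, (2/43)ε). Then 0 < |y − 3| < δ forces both bounds, so |(-9y + 2)/(y - 5) − (25/2)| < ε.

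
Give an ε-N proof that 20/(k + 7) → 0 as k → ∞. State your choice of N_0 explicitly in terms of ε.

N_0 = 20/ε

Let ε > 0 be given. For k ≥ 1, |20/(k + 7) − 0| = 20/(k + 7) ≤ 20/k.
We need 20/k < ε, i.e. k > 20/ε.
Take N_0 = 20/ε. If k > N_0 then |20/(k + 7)| ≤ 20/k < ε.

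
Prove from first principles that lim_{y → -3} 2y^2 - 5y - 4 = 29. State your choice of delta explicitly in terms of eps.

delta = min(1, eps/19)

Suppose eps > 0. We want delta > 0 such that 0 < |y + 3| < delta implies |(2y^2 - 5y - 4) − 29| < eps.
(2y^2 - 5y - 4) − 29 = 2y^2 - 5y - 33 = (y + 3)(2y - 11).
So |(2y^2 - 5y - 4) − 29| = |y + 3|·|2y - 11|.
Assume first that |y + 3| < 1, so |y| < 4. Then |2y - 11| ≤ 2·4 + 11 = 19.
Hence |(2y^2 - 5y - 4) − 29| ≤ 19|y + 3| < eps provided |y + 3| < eps/19.
Take delta = min(1, eps/19). Then 0 < |y + 3| < delta gives both |y + 3| < 1 and |y + 3| < eps/19, so |(2y^2 - 5y - 4) − 29| < eps.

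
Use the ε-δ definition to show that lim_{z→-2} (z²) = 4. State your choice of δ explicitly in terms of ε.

Let ε > 0. We seek δ > 0 with 0 < |z + 2| < δ ⇒ |z² − 4| < ε.
Factor: z² − 4 = (z + 2)(z - 2), so |z² − 4| = |z + 2|·|z - 2|.
Impose δ ≤ 2 so that |z| < 4; then |z - 2| ≤ 6.
Hence |z² − 4| ≤ 6|z + 2|, which is < ε once |z + 2| < ε/6.
Take δ = min(2, ε/6). If 0 < |z + 2| < δ then both bounds hold and |z² − 4| ≤ 6|z + 2| < 6·(ε/6) = ε.

δ = min(2, ε/6)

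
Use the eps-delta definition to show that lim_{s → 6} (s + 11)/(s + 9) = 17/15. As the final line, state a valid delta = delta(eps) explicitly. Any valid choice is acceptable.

delta = min(15/2, (225/4)eps)

Suppose eps > 0. We want delta > 0 with 0 < |s − 6| < delta ⇒ |(s + 11)/(s + 9) − (17/15)| < eps.
Combining over a common denominator, (s + 11)/(s + 9) − (17/15) = [(s + 11)·15 − 17·(s + 9)] / [15·(s + 9)] = -2(s − 6) / (15(s + 9)).
So |(s + 11)/(s + 9) − (17/15)| = 2|s − 6| / (15·|s + 9|).
Restrict delta ≤ 15/2. Then |s − 6| < 15/2 gives |s + 9| = |(s − 6) + 15| ≥ 15 − 15/2 = 15/2.
Hence |(s + 11)/(s + 9) − (17/15)| < 2|s − 6|/(15·(15/2)) = (4/225)|s − 6|, which is < eps once |s − 6| < (225/4)eps.
Take delta = min(15/2, (225/4)eps). Then 0 < |s − 6| < delta forces both bounds, so |(s + 11)/(s + 9) − (17/15)| < eps.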